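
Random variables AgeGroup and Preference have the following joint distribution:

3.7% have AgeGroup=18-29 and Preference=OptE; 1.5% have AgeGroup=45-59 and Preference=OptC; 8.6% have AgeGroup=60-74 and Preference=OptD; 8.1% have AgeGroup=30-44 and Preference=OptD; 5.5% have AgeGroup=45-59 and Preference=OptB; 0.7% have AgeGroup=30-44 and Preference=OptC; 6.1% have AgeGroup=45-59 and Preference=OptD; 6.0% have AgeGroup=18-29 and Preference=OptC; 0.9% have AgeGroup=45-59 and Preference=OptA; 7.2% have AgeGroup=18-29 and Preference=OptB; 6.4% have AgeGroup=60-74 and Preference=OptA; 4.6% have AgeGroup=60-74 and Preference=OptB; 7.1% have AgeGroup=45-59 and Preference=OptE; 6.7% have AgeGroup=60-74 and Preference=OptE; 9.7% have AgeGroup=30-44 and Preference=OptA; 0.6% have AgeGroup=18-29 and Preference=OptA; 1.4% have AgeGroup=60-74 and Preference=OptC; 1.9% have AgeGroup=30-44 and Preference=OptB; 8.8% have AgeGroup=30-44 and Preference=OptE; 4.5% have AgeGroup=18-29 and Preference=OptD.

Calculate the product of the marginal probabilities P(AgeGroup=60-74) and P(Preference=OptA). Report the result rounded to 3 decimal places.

P(AgeGroup=60-74) = 0.064 + 0.046 + 0.014 + 0.086 + 0.067 = 0.277.
P(Preference=OptA) = 0.006 + 0.097 + 0.009 + 0.064 = 0.176.
Product: 0.277 × 0.176 = 0.049.

0.049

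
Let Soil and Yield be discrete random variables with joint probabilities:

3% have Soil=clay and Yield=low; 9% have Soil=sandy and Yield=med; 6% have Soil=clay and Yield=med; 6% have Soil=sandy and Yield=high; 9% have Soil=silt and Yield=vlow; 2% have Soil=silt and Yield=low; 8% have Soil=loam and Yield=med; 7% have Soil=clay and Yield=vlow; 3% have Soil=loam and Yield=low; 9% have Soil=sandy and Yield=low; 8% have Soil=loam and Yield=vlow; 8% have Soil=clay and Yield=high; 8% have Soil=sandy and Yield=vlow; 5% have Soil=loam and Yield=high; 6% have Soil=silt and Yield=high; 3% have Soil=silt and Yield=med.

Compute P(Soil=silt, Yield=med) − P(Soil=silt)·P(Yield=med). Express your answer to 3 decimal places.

P(Soil=silt) = 0.09 + 0.02 + 0.03 + 0.06 = 0.20.
P(Yield=med) = 0.09 + 0.08 + 0.06 + 0.03 = 0.26.
P(Soil=silt, Yield=med) − P(Soil=silt)P(Yield=med) = 0.03 − 0.20×0.26 = -0.022.

-0.022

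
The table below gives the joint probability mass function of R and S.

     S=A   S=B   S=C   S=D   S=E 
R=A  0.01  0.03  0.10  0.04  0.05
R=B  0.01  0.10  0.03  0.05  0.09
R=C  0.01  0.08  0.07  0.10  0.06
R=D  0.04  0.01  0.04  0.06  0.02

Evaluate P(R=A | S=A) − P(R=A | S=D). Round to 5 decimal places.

-0.01714

P(S=A) = 0.01 + 0.01 + 0.01 + 0.04 = 0.07; P(R=A | S=A) = 0.01/0.07 = 0.142857.
P(S=D) = 0.04 + 0.05 + 0.10 + 0.06 = 0.25; P(R=A | S=D) = 0.04/0.25 = 0.160000.
Difference = -0.01714.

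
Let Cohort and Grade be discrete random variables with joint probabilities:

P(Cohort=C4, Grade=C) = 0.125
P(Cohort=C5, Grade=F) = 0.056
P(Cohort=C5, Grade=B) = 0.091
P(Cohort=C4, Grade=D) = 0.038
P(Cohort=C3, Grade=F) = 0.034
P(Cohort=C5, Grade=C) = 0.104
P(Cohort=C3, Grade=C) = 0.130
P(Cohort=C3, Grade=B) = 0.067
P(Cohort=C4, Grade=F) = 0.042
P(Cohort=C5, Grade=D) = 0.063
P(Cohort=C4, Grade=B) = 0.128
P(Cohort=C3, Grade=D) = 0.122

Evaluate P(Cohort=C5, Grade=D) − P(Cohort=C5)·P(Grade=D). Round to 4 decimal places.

P(Cohort=C5) = 0.091 + 0.104 + 0.063 + 0.056 = 0.314.
P(Grade=D) = 0.122 + 0.038 + 0.063 = 0.223.
P(Cohort=C5, Grade=D) − P(Cohort=C5)P(Grade=D) = 0.063 − 0.314×0.223 = -0.0070.

-0.0070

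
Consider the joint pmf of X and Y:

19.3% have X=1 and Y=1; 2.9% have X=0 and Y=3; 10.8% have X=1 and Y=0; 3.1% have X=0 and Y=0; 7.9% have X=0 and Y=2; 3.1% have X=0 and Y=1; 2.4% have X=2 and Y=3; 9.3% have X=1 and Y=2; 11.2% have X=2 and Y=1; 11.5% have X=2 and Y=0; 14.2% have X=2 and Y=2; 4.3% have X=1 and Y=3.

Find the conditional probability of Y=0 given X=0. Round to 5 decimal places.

0.18235

P(X=0) = 0.031 + 0.031 + 0.079 + 0.029 = 0.170.
P(Y=0 | X=0) = 0.031/0.170 = 0.18235.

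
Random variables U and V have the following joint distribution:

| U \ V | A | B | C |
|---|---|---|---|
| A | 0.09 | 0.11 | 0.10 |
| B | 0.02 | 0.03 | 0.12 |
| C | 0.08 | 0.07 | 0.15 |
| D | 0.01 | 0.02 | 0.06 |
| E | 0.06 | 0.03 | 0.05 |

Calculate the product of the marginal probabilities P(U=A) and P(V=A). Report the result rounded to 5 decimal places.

0.07800

P(U=A) = 0.09 + 0.11 + 0.10 = 0.30.
P(V=A) = 0.09 + 0.02 + 0.08 + 0.01 + 0.06 = 0.26.
Product: 0.30 × 0.26 = 0.07800.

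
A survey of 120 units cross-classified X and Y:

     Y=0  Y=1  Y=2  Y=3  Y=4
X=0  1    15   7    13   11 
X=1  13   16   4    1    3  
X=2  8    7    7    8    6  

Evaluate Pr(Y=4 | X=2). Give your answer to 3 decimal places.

Total with X=2: 8 + 7 + 7 + 8 + 6 = 36.
P(Y=4 | X=2) = 6/36 = 0.167.

0.167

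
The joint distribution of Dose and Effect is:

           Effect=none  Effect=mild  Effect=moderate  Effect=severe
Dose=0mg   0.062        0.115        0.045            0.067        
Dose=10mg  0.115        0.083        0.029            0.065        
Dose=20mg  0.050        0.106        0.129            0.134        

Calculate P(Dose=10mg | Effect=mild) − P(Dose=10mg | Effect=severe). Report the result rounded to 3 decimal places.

P(Effect=mild) = 0.115 + 0.083 + 0.106 = 0.304; P(Dose=10mg | Effect=mild) = 0.083/0.304 = 0.2730.
P(Effect=severe) = 0.067 + 0.065 + 0.134 = 0.266; P(Dose=10mg | Effect=severe) = 0.065/0.266 = 0.2444.
Difference = 0.029.

0.029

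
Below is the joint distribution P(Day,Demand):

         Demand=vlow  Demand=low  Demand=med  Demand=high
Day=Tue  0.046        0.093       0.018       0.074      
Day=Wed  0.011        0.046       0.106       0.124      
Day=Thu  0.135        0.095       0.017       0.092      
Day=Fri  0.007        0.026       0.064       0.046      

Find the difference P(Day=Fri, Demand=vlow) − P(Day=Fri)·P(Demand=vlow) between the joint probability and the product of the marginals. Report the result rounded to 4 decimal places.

-0.0215

P(Day=Fri) = 0.007 + 0.026 + 0.064 + 0.046 = 0.143.
P(Demand=vlow) = 0.046 + 0.011 + 0.135 + 0.007 = 0.199.
P(Day=Fri, Demand=vlow) − P(Day=Fri)P(Demand=vlow) = 0.007 − 0.143×0.199 = -0.0215.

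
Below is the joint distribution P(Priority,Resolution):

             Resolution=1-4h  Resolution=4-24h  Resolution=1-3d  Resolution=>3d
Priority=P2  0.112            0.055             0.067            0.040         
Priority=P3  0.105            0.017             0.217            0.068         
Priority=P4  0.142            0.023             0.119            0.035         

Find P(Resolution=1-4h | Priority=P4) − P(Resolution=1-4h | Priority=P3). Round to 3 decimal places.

0.187

P(Priority=P4) = 0.142 + 0.023 + 0.119 + 0.035 = 0.319; P(Resolution=1-4h | Priority=P4) = 0.142/0.319 = 0.4451.
P(Priority=P3) = 0.105 + 0.017 + 0.217 + 0.068 = 0.407; P(Resolution=1-4h | Priority=P3) = 0.105/0.407 = 0.2580.
Difference = 0.187.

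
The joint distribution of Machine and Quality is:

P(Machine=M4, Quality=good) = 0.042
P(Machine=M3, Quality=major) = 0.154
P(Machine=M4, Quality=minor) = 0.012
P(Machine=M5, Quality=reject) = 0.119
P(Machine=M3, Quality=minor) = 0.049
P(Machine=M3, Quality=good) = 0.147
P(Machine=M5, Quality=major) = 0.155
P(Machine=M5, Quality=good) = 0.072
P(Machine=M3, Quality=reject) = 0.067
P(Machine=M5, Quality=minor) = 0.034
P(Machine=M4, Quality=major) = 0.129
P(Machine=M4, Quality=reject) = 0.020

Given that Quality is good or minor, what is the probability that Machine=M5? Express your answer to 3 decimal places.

0.298

P(Quality=good) = 0.147 + 0.042 + 0.072 = 0.261.
P(Quality=minor) = 0.049 + 0.012 + 0.034 = 0.095.
P(Quality ∈ {good, minor}) = 0.261 + 0.095 = 0.356; P(Machine=M5, Quality ∈ {good, minor}) = 0.072 + 0.034 = 0.106.
P(Machine=M5 | Quality ∈ {good, minor}) = 0.106/0.356 = 0.298.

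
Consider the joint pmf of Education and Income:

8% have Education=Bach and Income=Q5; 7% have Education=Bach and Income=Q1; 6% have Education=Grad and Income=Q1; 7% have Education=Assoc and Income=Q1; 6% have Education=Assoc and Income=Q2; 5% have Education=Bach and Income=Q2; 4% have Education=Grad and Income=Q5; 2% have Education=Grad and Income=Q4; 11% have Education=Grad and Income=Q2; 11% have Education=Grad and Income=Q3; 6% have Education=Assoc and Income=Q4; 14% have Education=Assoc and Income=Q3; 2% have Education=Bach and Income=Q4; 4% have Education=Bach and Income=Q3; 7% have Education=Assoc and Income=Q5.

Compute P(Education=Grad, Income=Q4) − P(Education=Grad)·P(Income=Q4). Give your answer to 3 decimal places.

P(Education=Grad) = 0.06 + 0.11 + 0.11 + 0.02 + 0.04 = 0.34.
P(Income=Q4) = 0.06 + 0.02 + 0.02 = 0.10.
P(Education=Grad, Income=Q4) − P(Education=Grad)P(Income=Q4) = 0.02 − 0.34×0.10 = -0.014.

-0.014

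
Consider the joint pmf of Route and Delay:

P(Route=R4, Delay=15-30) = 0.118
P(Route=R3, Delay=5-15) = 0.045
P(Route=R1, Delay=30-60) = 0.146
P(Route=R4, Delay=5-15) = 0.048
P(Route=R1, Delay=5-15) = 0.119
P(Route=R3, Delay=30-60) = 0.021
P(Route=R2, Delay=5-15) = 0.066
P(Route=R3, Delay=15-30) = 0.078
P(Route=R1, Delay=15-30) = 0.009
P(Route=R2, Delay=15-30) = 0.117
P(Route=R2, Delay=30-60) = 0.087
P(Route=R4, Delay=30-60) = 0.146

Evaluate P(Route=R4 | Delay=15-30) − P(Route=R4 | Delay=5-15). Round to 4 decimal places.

P(Delay=15-30) = 0.009 + 0.117 + 0.078 + 0.118 = 0.322; P(Route=R4 | Delay=15-30) = 0.118/0.322 = 0.36646.
P(Delay=5-15) = 0.119 + 0.066 + 0.045 + 0.048 = 0.278; P(Route=R4 | Delay=5-15) = 0.048/0.278 = 0.17266.
Difference = 0.1938.

0.1938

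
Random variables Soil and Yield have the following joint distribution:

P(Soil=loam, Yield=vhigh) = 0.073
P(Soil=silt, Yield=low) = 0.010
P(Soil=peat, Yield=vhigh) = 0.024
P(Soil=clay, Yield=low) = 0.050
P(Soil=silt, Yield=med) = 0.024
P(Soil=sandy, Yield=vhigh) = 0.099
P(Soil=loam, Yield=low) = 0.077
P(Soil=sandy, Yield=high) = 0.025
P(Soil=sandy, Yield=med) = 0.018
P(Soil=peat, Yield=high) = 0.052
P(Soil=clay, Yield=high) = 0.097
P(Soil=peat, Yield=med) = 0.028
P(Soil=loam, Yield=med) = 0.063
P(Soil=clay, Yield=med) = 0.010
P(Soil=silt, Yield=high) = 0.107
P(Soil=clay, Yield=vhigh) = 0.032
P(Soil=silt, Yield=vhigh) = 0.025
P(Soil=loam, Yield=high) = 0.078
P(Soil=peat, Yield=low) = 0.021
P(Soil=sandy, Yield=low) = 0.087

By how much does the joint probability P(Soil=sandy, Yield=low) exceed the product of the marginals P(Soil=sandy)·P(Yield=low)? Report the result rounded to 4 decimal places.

P(Soil=sandy) = 0.087 + 0.018 + 0.025 + 0.099 = 0.229.
P(Yield=low) = 0.087 + 0.077 + 0.050 + 0.010 + 0.021 = 0.245.
P(Soil=sandy, Yield=low) − P(Soil=sandy)P(Yield=low) = 0.087 − 0.229×0.245 = 0.0309.

0.0309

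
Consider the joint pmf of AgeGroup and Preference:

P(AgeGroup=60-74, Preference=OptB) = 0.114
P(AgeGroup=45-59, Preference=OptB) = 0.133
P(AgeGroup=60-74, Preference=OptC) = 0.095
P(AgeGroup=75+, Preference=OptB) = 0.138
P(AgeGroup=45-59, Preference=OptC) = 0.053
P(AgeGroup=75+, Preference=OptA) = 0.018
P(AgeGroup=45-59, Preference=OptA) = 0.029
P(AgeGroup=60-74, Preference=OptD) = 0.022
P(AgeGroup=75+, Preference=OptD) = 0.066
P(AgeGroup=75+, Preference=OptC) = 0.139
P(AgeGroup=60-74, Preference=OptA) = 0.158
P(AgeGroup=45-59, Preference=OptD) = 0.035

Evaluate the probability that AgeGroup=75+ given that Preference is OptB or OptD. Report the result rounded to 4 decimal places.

P(Preference=OptB) = 0.133 + 0.114 + 0.138 = 0.385.
P(Preference=OptD) = 0.035 + 0.022 + 0.066 = 0.123.
P(Preference ∈ {OptB, OptD}) = 0.385 + 0.123 = 0.508; P(AgeGroup=75+, Preference ∈ {OptB, OptD}) = 0.138 + 0.066 = 0.204.
P(AgeGroup=75+ | Preference ∈ {OptB, OptD}) = 0.204/0.508 = 0.4016.

0.4016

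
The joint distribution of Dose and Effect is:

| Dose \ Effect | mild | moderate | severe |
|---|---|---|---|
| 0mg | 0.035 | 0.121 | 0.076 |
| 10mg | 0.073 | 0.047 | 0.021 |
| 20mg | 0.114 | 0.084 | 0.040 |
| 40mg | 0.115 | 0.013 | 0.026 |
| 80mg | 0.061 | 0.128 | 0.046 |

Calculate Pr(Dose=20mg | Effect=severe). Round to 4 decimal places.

P(Effect=severe) = 0.076 + 0.021 + 0.040 + 0.026 + 0.046 = 0.209.
P(Dose=20mg | Effect=severe) = 0.040/0.209 = 0.1914.

0.1914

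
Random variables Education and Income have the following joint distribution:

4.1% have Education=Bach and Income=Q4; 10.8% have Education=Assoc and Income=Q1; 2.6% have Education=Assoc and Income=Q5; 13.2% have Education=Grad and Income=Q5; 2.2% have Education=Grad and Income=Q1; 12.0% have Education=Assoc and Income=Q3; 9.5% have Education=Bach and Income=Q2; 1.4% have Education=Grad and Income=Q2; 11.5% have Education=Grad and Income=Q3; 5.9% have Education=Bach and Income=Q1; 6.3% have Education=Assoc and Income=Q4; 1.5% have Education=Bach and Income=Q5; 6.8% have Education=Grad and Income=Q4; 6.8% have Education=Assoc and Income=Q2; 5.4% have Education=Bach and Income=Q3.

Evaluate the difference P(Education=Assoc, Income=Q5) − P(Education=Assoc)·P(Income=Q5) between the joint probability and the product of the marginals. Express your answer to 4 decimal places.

P(Education=Assoc) = 0.108 + 0.068 + 0.120 + 0.063 + 0.026 = 0.385.
P(Income=Q5) = 0.026 + 0.015 + 0.132 = 0.173.
P(Education=Assoc, Income=Q5) − P(Education=Assoc)P(Income=Q5) = 0.026 − 0.385×0.173 = -0.0406.

-0.0406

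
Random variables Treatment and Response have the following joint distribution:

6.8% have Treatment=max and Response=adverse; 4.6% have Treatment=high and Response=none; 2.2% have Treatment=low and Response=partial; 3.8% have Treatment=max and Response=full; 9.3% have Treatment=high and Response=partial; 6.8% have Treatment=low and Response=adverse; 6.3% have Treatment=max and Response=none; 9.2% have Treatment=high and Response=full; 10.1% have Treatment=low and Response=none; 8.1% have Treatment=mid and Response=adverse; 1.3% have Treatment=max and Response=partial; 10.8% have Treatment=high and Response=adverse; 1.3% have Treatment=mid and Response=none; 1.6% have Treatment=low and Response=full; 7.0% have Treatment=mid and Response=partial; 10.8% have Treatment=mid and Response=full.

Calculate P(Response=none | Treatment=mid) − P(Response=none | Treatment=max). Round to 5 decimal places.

-0.29836

P(Treatment=mid) = 0.013 + 0.070 + 0.108 + 0.081 = 0.272; P(Response=none | Treatment=mid) = 0.013/0.272 = 0.047794.
P(Treatment=max) = 0.063 + 0.013 + 0.038 + 0.068 = 0.182; P(Response=none | Treatment=max) = 0.063/0.182 = 0.346154.
Difference = -0.29836.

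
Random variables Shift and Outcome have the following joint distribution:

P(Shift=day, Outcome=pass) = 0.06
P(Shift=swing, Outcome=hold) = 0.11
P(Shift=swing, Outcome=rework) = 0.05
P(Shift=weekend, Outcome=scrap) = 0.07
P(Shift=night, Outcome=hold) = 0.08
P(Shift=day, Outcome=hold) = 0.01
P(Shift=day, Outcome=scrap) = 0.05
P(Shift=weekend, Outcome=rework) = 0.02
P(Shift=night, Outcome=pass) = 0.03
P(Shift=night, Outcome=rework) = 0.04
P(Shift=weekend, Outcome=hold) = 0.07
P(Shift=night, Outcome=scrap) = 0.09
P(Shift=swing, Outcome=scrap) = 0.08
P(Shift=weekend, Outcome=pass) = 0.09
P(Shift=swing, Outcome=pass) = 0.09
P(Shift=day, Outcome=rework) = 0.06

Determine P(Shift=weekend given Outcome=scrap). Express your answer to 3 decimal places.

P(Outcome=scrap) = 0.05 + 0.08 + 0.09 + 0.07 = 0.29.
P(Shift=weekend | Outcome=scrap) = 0.07/0.29 = 0.241.

0.241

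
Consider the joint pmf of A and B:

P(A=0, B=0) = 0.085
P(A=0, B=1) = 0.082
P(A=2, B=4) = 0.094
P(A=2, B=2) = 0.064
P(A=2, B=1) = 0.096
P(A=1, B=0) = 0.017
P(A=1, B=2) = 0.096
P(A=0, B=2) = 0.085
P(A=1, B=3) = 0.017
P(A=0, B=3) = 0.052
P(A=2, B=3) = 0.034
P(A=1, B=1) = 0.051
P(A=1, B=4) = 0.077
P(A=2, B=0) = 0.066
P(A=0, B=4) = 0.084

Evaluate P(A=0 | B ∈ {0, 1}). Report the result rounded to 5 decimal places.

0.42065

P(B=0) = 0.085 + 0.017 + 0.066 = 0.168.
P(B=1) = 0.082 + 0.051 + 0.096 = 0.229.
P(B ∈ {0, 1}) = 0.168 + 0.229 = 0.397; P(A=0, B ∈ {0, 1}) = 0.085 + 0.082 = 0.167.
P(A=0 | B ∈ {0, 1}) = 0.167/0.397 = 0.42065.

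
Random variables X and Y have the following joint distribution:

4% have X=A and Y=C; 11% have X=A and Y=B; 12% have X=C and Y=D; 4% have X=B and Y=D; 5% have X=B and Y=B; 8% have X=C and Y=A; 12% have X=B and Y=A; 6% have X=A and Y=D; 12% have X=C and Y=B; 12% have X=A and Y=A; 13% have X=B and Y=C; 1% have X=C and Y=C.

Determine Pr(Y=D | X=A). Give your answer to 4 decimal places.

0.1818

P(X=A) = 0.12 + 0.11 + 0.04 + 0.06 = 0.33.
P(Y=D | X=A) = 0.06/0.33 = 0.1818.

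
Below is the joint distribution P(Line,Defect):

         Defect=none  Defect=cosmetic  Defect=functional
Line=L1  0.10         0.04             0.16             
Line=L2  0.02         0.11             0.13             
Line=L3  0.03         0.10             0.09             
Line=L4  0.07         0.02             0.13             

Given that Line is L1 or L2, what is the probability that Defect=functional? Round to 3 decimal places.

P(Line=L1) = 0.10 + 0.04 + 0.16 = 0.30.
P(Line=L2) = 0.02 + 0.11 + 0.13 = 0.26.
P(Line ∈ {L1, L2}) = 0.30 + 0.26 = 0.56; P(Defect=functional, Line ∈ {L1, L2}) = 0.16 + 0.13 = 0.29.
P(Defect=functional | Line ∈ {L1, L2}) = 0.29/0.56 = 0.518.

0.518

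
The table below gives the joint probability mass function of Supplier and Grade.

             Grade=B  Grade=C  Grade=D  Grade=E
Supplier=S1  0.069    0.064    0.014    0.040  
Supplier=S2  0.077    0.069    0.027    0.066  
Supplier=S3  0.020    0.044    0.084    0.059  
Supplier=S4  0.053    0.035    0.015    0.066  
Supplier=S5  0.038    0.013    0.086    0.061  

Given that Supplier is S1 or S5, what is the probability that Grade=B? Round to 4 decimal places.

0.2779

P(Supplier=S1) = 0.069 + 0.064 + 0.014 + 0.040 = 0.187.
P(Supplier=S5) = 0.038 + 0.013 + 0.086 + 0.061 = 0.198.
P(Supplier ∈ {S1, S5}) = 0.187 + 0.198 = 0.385; P(Grade=B, Supplier ∈ {S1, S5}) = 0.069 + 0.038 = 0.107.
P(Grade=B | Supplier ∈ {S1, S5}) = 0.107/0.385 = 0.2779.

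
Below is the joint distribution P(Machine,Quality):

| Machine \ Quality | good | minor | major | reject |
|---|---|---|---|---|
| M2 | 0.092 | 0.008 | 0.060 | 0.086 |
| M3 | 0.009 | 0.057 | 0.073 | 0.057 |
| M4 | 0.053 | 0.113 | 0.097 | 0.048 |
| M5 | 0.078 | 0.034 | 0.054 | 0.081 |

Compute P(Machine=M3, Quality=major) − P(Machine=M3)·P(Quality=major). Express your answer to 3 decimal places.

0.017

P(Machine=M3) = 0.009 + 0.057 + 0.073 + 0.057 = 0.196.
P(Quality=major) = 0.060 + 0.073 + 0.097 + 0.054 = 0.284.
P(Machine=M3, Quality=major) − P(Machine=M3)P(Quality=major) = 0.073 − 0.196×0.284 = 0.017.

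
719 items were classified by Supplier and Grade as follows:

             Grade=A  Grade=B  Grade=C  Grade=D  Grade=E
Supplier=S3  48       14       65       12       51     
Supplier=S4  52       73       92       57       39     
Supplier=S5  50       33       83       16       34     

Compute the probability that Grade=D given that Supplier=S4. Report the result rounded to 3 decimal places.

0.182

Total with Supplier=S4: 52 + 73 + 92 + 57 + 39 = 313.
P(Grade=D | Supplier=S4) = 57/313 = 0.182.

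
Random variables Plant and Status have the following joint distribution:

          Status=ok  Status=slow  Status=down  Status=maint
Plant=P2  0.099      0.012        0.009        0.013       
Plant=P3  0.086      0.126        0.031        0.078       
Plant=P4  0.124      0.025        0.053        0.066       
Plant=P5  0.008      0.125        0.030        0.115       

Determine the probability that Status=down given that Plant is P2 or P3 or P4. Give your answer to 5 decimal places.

P(Plant=P2) = 0.099 + 0.012 + 0.009 + 0.013 = 0.133.
P(Plant=P3) = 0.086 + 0.126 + 0.031 + 0.078 = 0.321.
P(Plant=P4) = 0.124 + 0.025 + 0.053 + 0.066 = 0.268.
P(Plant ∈ {P2, P3, P4}) = 0.133 + 0.321 + 0.268 = 0.722; P(Status=down, Plant ∈ {P2, P3, P4}) = 0.009 + 0.031 + 0.053 = 0.093.
P(Status=down | Plant ∈ {P2, P3, P4}) = 0.093/0.722 = 0.12881.

0.12881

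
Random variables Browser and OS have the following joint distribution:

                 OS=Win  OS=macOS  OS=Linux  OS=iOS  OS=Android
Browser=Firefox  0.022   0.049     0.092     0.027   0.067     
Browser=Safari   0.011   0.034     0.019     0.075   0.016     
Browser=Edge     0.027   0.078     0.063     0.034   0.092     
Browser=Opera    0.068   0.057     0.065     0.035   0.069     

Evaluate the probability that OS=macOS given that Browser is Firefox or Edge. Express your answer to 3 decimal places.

P(Browser=Firefox) = 0.022 + 0.049 + 0.092 + 0.027 + 0.067 = 0.257.
P(Browser=Edge) = 0.027 + 0.078 + 0.063 + 0.034 + 0.092 = 0.294.
P(Browser ∈ {Firefox, Edge}) = 0.257 + 0.294 = 0.551; P(OS=macOS, Browser ∈ {Firefox, Edge}) = 0.049 + 0.078 = 0.127.
P(OS=macOS | Browser ∈ {Firefox, Edge}) = 0.127/0.551 = 0.230.

0.230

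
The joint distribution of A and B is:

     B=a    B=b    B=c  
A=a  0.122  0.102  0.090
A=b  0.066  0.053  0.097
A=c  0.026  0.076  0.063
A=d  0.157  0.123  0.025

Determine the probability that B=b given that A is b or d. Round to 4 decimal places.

P(A=b) = 0.066 + 0.053 + 0.097 = 0.216.
P(A=d) = 0.157 + 0.123 + 0.025 = 0.305.
P(A ∈ {b, d}) = 0.216 + 0.305 = 0.521; P(B=b, A ∈ {b, d}) = 0.053 + 0.123 = 0.176.
P(B=b | A ∈ {b, d}) = 0.176/0.521 = 0.3378.

0.3378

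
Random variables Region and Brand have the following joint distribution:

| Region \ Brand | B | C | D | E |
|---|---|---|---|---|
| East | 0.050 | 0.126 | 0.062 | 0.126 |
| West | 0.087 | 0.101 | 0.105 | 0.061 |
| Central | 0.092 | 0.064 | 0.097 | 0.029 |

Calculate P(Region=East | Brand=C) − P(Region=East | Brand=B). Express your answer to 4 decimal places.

0.2146

P(Brand=C) = 0.126 + 0.101 + 0.064 = 0.291; P(Region=East | Brand=C) = 0.126/0.291 = 0.43299.
P(Brand=B) = 0.050 + 0.087 + 0.092 = 0.229; P(Region=East | Brand=B) = 0.050/0.229 = 0.21834.
Difference = 0.2146.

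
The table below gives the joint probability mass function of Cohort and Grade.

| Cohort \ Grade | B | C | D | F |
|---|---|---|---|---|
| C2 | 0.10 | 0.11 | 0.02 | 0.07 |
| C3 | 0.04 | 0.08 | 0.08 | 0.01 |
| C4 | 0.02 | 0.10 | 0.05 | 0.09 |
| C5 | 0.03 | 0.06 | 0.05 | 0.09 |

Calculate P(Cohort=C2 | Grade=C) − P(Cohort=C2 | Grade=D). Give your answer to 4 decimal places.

0.2143

P(Grade=C) = 0.11 + 0.08 + 0.10 + 0.06 = 0.35; P(Cohort=C2 | Grade=C) = 0.11/0.35 = 0.31429.
P(Grade=D) = 0.02 + 0.08 + 0.05 + 0.05 = 0.20; P(Cohort=C2 | Grade=D) = 0.02/0.20 = 0.10000.
Difference = 0.2143.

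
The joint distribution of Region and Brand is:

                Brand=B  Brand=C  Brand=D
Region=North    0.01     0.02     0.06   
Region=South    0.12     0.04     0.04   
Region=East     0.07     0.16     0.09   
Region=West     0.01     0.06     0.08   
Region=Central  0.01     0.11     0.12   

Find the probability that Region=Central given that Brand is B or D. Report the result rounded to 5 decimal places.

0.21311

P(Brand=B) = 0.01 + 0.12 + 0.07 + 0.01 + 0.01 = 0.22.
P(Brand=D) = 0.06 + 0.04 + 0.09 + 0.08 + 0.12 = 0.39.
P(Brand ∈ {B, D}) = 0.22 + 0.39 = 0.61; P(Region=Central, Brand ∈ {B, D}) = 0.01 + 0.12 = 0.13.
P(Region=Central | Brand ∈ {B, D}) = 0.13/0.61 = 0.21311.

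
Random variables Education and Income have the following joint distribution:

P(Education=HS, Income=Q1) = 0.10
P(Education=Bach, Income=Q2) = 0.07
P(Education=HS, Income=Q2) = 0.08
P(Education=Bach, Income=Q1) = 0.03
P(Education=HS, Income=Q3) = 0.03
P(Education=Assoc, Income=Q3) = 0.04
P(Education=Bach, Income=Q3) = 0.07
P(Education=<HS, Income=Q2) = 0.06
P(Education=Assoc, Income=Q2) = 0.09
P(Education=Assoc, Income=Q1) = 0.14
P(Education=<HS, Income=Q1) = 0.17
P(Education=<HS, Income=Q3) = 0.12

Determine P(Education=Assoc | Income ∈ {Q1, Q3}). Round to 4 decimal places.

P(Income=Q1) = 0.17 + 0.10 + 0.14 + 0.03 = 0.44.
P(Income=Q3) = 0.12 + 0.03 + 0.04 + 0.07 = 0.26.
P(Income ∈ {Q1, Q3}) = 0.44 + 0.26 = 0.70; P(Education=Assoc, Income ∈ {Q1, Q3}) = 0.14 + 0.04 = 0.18.
P(Education=Assoc | Income ∈ {Q1, Q3}) = 0.18/0.70 = 0.2571.

0.2571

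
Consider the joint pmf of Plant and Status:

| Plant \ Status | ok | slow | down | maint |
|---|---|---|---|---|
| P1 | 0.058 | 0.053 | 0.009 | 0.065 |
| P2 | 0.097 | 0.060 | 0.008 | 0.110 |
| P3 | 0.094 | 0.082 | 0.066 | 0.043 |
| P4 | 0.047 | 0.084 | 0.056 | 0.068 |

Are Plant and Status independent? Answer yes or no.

no

P(Plant=P3) = 0.285 and P(Status=maint) = 0.286, so their product is 0.08151, but P(Plant=P3, Status=maint) = 0.043. Since these differ, Plant and Status are not independent.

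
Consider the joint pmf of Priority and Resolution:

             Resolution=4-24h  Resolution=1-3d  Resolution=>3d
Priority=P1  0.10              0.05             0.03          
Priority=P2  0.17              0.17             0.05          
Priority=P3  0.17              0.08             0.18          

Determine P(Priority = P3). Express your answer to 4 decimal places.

P(Priority=P3) = 0.17 + 0.08 + 0.18 = 0.43.

0.4300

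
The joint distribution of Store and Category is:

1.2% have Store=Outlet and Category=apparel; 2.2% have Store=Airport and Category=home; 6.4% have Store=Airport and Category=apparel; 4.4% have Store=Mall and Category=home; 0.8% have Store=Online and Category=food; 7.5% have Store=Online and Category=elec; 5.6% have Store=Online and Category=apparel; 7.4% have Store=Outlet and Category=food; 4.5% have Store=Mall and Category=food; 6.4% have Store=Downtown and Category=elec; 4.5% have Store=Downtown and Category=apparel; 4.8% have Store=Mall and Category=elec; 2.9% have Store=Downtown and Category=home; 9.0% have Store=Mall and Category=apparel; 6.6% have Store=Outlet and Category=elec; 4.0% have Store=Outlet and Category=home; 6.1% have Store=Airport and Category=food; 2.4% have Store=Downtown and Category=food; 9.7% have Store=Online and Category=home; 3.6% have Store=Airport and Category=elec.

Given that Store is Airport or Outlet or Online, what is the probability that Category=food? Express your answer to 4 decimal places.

P(Store=Airport) = 0.061 + 0.064 + 0.036 + 0.022 = 0.183.
P(Store=Outlet) = 0.074 + 0.012 + 0.066 + 0.040 = 0.192.
P(Store=Online) = 0.008 + 0.056 + 0.075 + 0.097 = 0.236.
P(Store ∈ {Airport, Outlet, Online}) = 0.183 + 0.192 + 0.236 = 0.611; P(Category=food, Store ∈ {Airport, Outlet, Online}) = 0.061 + 0.074 + 0.008 = 0.143.
P(Category=food | Store ∈ {Airport, Outlet, Online}) = 0.143/0.611 = 0.2340.

0.2340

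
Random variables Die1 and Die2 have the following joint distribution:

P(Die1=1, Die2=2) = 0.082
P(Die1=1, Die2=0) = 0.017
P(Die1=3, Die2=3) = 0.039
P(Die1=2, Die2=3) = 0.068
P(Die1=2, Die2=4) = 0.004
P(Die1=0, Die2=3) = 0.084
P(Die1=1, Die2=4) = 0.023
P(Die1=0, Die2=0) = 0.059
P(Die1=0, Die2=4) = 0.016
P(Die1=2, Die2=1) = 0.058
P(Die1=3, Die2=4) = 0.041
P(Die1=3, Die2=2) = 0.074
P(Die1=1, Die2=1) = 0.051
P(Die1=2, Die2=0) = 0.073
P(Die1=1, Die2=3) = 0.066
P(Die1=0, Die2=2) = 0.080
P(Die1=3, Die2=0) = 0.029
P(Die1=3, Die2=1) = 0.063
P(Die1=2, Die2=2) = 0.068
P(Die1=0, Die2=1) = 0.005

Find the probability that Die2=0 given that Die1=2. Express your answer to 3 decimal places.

P(Die1=2) = 0.073 + 0.058 + 0.068 + 0.068 + 0.004 = 0.271.
P(Die2=0 | Die1=2) = 0.073/0.271 = 0.269.

0.269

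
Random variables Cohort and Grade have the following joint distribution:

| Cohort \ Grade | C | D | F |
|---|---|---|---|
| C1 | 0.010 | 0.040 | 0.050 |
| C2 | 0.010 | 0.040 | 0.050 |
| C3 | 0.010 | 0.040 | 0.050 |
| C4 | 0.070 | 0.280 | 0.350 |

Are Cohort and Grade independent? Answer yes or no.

yes

Every cell satisfies P(Cohort,Grade) = P(Cohort)·P(Grade). For instance P(Cohort=C4) = 0.700, P(Grade=F) = 0.500, and 0.700×0.500 = 0.350 matches the joint entry. So Cohort and Grade are independent.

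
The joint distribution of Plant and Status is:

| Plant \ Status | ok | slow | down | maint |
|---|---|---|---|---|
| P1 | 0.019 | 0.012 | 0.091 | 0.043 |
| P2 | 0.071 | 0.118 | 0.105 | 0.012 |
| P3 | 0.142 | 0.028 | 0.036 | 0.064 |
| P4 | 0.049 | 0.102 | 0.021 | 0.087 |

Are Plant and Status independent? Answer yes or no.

no

P(Plant=P3) = 0.270 and P(Status=ok) = 0.281, so their product is 0.07587, but P(Plant=P3, Status=ok) = 0.142. Since these differ, Plant and Status are not independent.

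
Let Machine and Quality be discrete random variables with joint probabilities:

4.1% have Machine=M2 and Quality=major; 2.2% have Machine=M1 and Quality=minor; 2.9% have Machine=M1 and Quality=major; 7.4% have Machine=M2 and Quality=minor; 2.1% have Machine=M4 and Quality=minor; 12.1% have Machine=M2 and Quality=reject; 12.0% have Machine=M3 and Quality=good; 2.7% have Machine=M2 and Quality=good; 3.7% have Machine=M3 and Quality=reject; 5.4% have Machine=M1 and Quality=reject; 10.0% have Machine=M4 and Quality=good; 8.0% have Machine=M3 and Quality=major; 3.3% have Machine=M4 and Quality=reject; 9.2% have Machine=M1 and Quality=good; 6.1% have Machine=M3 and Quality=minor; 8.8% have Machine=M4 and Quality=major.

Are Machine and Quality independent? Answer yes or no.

P(Machine=M2) = 0.263 and P(Quality=good) = 0.339, so their product is 0.08916, but P(Machine=M2, Quality=good) = 0.027. Since these differ, Machine and Quality are not independent.

no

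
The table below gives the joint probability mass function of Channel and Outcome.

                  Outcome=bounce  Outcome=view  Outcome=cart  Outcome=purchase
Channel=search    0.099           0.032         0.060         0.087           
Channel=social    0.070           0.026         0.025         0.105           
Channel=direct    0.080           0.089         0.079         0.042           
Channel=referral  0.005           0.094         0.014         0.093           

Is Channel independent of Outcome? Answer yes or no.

P(Channel=direct) = 0.290 and P(Outcome=purchase) = 0.327, so their product is 0.09483, but P(Channel=direct, Outcome=purchase) = 0.042. Since these differ, Channel and Outcome are not independent.

no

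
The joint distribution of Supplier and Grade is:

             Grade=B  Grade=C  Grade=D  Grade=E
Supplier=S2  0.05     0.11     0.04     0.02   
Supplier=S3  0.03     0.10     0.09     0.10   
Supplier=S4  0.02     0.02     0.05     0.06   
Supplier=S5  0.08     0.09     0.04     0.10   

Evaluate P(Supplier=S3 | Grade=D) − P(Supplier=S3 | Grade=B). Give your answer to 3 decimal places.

P(Grade=D) = 0.04 + 0.09 + 0.05 + 0.04 = 0.22; P(Supplier=S3 | Grade=D) = 0.09/0.22 = 0.4091.
P(Grade=B) = 0.05 + 0.03 + 0.02 + 0.08 = 0.18; P(Supplier=S3 | Grade=B) = 0.03/0.18 = 0.1667.
Difference = 0.242.

0.242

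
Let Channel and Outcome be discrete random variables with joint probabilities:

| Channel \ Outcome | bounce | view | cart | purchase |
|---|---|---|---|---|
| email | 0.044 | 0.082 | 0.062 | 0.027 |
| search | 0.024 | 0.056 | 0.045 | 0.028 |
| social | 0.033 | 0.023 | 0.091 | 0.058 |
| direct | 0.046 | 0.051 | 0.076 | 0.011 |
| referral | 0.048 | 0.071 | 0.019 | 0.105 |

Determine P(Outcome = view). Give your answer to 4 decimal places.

P(Outcome=view) = 0.082 + 0.056 + 0.023 + 0.051 + 0.071 = 0.283.

0.2830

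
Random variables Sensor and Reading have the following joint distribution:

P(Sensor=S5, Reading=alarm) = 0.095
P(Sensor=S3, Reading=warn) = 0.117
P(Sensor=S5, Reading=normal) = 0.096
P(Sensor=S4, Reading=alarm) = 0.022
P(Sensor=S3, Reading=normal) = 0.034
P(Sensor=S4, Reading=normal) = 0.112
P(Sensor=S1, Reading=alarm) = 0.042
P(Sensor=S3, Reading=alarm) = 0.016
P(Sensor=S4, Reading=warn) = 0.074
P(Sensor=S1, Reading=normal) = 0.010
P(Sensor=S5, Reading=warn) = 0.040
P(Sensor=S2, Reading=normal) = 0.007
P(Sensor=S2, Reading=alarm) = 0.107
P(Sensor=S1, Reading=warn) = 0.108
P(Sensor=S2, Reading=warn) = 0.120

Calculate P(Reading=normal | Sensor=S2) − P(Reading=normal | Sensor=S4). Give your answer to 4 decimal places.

-0.5085

P(Sensor=S2) = 0.007 + 0.120 + 0.107 = 0.234; P(Reading=normal | Sensor=S2) = 0.007/0.234 = 0.02991.
P(Sensor=S4) = 0.112 + 0.074 + 0.022 = 0.208; P(Reading=normal | Sensor=S4) = 0.112/0.208 = 0.53846.
Difference = -0.5085.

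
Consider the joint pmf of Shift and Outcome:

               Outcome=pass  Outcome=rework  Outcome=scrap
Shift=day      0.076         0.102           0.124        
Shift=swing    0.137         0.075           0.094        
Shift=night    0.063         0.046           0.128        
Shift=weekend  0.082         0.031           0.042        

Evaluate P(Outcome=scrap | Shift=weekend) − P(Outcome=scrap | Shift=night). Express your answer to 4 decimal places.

P(Shift=weekend) = 0.082 + 0.031 + 0.042 = 0.155; P(Outcome=scrap | Shift=weekend) = 0.042/0.155 = 0.27097.
P(Shift=night) = 0.063 + 0.046 + 0.128 = 0.237; P(Outcome=scrap | Shift=night) = 0.128/0.237 = 0.54008.
Difference = -0.2691.

-0.2691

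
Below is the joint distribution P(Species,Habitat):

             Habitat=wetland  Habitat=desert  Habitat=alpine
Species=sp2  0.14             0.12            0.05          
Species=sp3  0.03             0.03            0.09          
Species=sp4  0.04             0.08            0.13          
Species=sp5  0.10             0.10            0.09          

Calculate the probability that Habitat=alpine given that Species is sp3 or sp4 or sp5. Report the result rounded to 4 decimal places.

P(Species=sp3) = 0.03 + 0.03 + 0.09 = 0.15.
P(Species=sp4) = 0.04 + 0.08 + 0.13 = 0.25.
P(Species=sp5) = 0.10 + 0.10 + 0.09 = 0.29.
P(Species ∈ {sp3, sp4, sp5}) = 0.15 + 0.25 + 0.29 = 0.69; P(Habitat=alpine, Species ∈ {sp3, sp4, sp5}) = 0.09 + 0.13 + 0.09 = 0.31.
P(Habitat=alpine | Species ∈ {sp3, sp4, sp5}) = 0.31/0.69 = 0.4493.

0.4493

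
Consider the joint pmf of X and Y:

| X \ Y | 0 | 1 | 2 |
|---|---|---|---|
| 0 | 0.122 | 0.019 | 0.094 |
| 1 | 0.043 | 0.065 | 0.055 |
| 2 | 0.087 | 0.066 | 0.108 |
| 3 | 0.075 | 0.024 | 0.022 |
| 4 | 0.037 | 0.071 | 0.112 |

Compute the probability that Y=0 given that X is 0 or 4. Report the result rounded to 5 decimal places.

P(X=0) = 0.122 + 0.019 + 0.094 = 0.235.
P(X=4) = 0.037 + 0.071 + 0.112 = 0.220.
P(X ∈ {0, 4}) = 0.235 + 0.220 = 0.455; P(Y=0, X ∈ {0, 4}) = 0.122 + 0.037 = 0.159.
P(Y=0 | X ∈ {0, 4}) = 0.159/0.455 = 0.34945.

0.34945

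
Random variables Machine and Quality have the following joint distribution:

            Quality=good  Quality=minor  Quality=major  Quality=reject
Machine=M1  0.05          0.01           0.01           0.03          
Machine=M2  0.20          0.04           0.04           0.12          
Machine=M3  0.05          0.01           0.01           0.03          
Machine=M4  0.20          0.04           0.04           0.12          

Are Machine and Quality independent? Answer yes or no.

Every cell satisfies P(Machine,Quality) = P(Machine)·P(Quality). For instance P(Machine=M4) = 0.40, P(Quality=reject) = 0.30, and 0.40×0.30 = 0.12 matches the joint entry. So Machine and Quality are independent.

yes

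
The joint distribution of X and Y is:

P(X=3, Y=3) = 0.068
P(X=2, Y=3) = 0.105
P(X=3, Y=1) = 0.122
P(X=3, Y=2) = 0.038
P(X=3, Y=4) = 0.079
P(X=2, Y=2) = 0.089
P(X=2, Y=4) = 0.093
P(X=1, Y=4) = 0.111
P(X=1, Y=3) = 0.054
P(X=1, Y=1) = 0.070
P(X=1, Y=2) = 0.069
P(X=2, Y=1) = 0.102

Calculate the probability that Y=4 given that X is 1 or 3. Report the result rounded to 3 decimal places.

P(X=1) = 0.070 + 0.069 + 0.054 + 0.111 = 0.304.
P(X=3) = 0.122 + 0.038 + 0.068 + 0.079 = 0.307.
P(X ∈ {1, 3}) = 0.304 + 0.307 = 0.611; P(Y=4, X ∈ {1, 3}) = 0.111 + 0.079 = 0.190.
P(Y=4 | X ∈ {1, 3}) = 0.190/0.611 = 0.311.

0.311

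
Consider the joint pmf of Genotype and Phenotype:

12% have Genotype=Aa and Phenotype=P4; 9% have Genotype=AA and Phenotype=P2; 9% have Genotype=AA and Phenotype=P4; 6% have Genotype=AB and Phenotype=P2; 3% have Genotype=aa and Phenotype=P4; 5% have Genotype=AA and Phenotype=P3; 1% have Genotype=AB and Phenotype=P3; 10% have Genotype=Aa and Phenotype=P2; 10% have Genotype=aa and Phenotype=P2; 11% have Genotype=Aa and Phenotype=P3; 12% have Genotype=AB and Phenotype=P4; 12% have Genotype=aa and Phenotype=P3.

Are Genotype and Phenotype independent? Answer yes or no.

no

P(Genotype=aa) = 0.25 and P(Phenotype=P4) = 0.36, so their product is 0.0900, but P(Genotype=aa, Phenotype=P4) = 0.03. Since these differ, Genotype and Phenotype are not independent.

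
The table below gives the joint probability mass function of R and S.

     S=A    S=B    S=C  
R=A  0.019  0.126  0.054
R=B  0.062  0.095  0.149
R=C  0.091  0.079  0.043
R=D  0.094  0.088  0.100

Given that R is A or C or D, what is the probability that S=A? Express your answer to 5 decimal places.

0.29395

P(R=A) = 0.019 + 0.126 + 0.054 = 0.199.
P(R=C) = 0.091 + 0.079 + 0.043 = 0.213.
P(R=D) = 0.094 + 0.088 + 0.100 = 0.282.
P(R ∈ {A, C, D}) = 0.199 + 0.213 + 0.282 = 0.694; P(S=A, R ∈ {A, C, D}) = 0.019 + 0.091 + 0.094 = 0.204.
P(S=A | R ∈ {A, C, D}) = 0.204/0.694 = 0.29395.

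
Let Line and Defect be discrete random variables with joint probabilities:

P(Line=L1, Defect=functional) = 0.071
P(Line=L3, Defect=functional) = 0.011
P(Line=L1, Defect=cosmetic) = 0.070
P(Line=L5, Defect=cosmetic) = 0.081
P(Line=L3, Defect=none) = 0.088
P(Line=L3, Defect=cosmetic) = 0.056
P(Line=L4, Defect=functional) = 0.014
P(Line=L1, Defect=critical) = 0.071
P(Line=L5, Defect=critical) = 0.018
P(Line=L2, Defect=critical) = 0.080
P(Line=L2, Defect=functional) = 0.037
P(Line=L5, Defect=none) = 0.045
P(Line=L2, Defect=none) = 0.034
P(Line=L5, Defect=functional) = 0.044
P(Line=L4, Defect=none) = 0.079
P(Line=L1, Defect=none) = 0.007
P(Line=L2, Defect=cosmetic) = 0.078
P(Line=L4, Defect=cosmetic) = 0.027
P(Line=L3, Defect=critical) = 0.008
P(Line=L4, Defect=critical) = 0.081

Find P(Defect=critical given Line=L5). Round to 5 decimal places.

0.09574

P(Line=L5) = 0.045 + 0.081 + 0.044 + 0.018 = 0.188.
P(Defect=critical | Line=L5) = 0.018/0.188 = 0.09574.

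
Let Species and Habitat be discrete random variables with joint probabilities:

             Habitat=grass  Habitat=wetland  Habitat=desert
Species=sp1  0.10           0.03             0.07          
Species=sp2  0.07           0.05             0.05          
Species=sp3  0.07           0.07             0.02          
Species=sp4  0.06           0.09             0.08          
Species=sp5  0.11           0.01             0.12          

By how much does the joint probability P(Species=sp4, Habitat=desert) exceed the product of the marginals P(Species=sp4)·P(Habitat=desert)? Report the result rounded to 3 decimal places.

P(Species=sp4) = 0.06 + 0.09 + 0.08 = 0.23.
P(Habitat=desert) = 0.07 + 0.05 + 0.02 + 0.08 + 0.12 = 0.34.
P(Species=sp4, Habitat=desert) − P(Species=sp4)P(Habitat=desert) = 0.08 − 0.23×0.34 = 0.002.

0.002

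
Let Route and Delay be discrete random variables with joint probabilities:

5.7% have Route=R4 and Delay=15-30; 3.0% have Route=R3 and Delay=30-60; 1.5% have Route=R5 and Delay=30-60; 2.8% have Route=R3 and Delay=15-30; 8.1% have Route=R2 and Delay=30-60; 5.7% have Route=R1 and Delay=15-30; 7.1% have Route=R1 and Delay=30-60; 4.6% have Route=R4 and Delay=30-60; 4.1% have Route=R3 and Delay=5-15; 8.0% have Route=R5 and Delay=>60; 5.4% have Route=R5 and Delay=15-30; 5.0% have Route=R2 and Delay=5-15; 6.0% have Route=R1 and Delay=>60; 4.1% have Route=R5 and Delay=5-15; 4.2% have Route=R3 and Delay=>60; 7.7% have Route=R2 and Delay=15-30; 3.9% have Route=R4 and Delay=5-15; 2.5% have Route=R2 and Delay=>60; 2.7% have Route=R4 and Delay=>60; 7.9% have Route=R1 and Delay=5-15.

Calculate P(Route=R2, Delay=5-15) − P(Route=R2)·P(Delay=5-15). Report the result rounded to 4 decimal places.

P(Route=R2) = 0.050 + 0.077 + 0.081 + 0.025 = 0.233.
P(Delay=5-15) = 0.079 + 0.050 + 0.041 + 0.039 + 0.041 = 0.250.
P(Route=R2, Delay=5-15) − P(Route=R2)P(Delay=5-15) = 0.050 − 0.233×0.250 = -0.0083.

-0.0083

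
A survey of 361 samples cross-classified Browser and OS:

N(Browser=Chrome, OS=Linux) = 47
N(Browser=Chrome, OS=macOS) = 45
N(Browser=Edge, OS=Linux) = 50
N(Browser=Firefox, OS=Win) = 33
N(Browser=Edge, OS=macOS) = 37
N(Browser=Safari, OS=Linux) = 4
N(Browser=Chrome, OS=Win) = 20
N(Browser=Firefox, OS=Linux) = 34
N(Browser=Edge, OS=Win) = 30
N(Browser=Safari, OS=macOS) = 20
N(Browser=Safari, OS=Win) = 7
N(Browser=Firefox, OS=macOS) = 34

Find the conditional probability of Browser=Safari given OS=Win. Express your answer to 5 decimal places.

0.07778

Total with OS=Win: 20 + 33 + 7 + 30 = 90.
P(Browser=Safari | OS=Win) = 7/90 = 0.07778.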